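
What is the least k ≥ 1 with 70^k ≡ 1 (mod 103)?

102

ord(70) | φ(103) = 103 − 1 = 102 = 2 · 3 · 17.
Divisors of 102: 1, 2, 3, 6, 17, 34, 51, 102.
Evaluate successive powers at the divisors of 102:
70^1 ≡ 70 (mod 103)
70^2 ≡ 59 (mod 103)
70^3 ≡ 10 (mod 103)
70^6 ≡ 100 (mod 103)
70^17 ≡ 57 (mod 103)
70^34 ≡ 56 (mod 103)
70^51 ≡ 102 (mod 103)
70^102 ≡ 1 (mod 103) ✓
Therefore the multiplicative order of 70 modulo 103 is 102.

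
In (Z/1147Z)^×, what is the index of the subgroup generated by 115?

12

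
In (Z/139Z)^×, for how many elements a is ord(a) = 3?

2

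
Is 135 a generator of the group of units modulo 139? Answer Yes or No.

φ(139) = 139 − 1 = 138 = 2 · 3 · 23.
It suffices to check that the order of 135 is not a proper divisor of 138: compute 135^(138/q) for q ∈ {2, 3, 23}.
135^69 ≡ 138 (mod 139)  [q = 2: ≢ 1 ✓]
135^46 ≡ 42 (mod 139)  [q = 3: ≢ 1 ✓]
135^6 ≡ 65 (mod 139)  [q = 23: ≢ 1 ✓]
None equal 1, so ord_139(135) = 138: 135 is a primitive root.

Yes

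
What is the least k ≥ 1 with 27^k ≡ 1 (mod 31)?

10

By Lagrange's theorem, ord_31(27) divides φ(31) = 31 − 1 = 30 = 2 · 3 · 5.
Divisors of 30: 1, 2, 3, 5, 6, 10, 15, 30.
Check 27^d mod 31 for each divisor in increasing order:
27^1 ≡ 27
27^2 ≡ 16
27^3 ≡ 29
27^5 ≡ 30
27^6 ≡ 4
27^10 ≡ 1
Hence ord(27) = 10.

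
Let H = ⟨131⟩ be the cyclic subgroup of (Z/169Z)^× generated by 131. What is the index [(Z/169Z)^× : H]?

12

The order of 131 must divide φ(169) = φ(13^2) = 13·(13−1) = 156 = 2^2 · 3 · 13.
Divisors of 156: 1, 2, 3, 4, 6, 12, 13, 26, 39, 52, 78, 156.
Evaluate successive powers at the divisors of 156:
131^1 ≡ 131 (mod 169)
131^2 ≡ 92 (mod 169)
131^3 ≡ 53 (mod 169)
131^4 ≡ 14 (mod 169)
131^6 ≡ 105 (mod 169)
131^12 ≡ 40 (mod 169)
131^13 ≡ 1 (mod 169) ✓
The order of 131 is 13, so the subgroup it generates has 13 elements.
The index is φ(169) / ord(131) = 156 / 13 = 12.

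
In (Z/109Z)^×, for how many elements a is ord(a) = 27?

18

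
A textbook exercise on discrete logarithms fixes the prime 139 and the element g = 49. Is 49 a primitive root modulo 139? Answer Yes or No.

φ(139) = 139 − 1 = 138 = 2 · 3 · 23.
It suffices to check that the order of 49 is not a proper divisor of 138: compute 49^(138/q) for q ∈ {2, 3, 23}.
49^69 ≡ 1 (mod 139)  [q = 2: ≡ 1 ✗]
49^46 ≡ 96 (mod 139)  [q = 3: ≢ 1 ✓]
49^6 ≡ 106 (mod 139)  [q = 23: ≢ 1 ✓]
49^69 ≡ 1 shows ord(49) | 69, strictly less than φ(139); not a primitive root.

No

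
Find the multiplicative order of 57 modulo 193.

192

By Lagrange's theorem, ord_193(57) divides φ(193) = 193 − 1 = 192 = 2^6 · 3.
Divisors of 192: 1, 2, 3, 4, 6, 8, 12, 16, 24, 32, 48, 64, 96, 192.
Check 57^d mod 193 for each divisor in increasing order:
57^1 ≡ 57 (mod 193)
57^2 ≡ 161 (mod 193)
57^3 ≡ 106 (mod 193)
57^4 ≡ 59 (mod 193)
57^6 ≡ 42 (mod 193)
57^8 ≡ 7 (mod 193)
57^12 ≡ 27 (mod 193)
57^16 ≡ 49 (mod 193)
57^24 ≡ 150 (mod 193)
57^32 ≡ 85 (mod 193)
57^48 ≡ 112 (mod 193)
57^64 ≡ 84 (mod 193)
57^96 ≡ 192 (mod 193)
57^192 ≡ 1 (mod 193) ✓
So ord_193(57) = 192.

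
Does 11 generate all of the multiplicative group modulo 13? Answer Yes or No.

Yes

φ(13) = 13 − 1 = 12 = 2^2 · 3.
11 is a primitive root mod 13 iff 11^(φ(13)/q) ≢ 1 for every prime q | φ(13), i.e. q ∈ {2, 3}.
11^6 ≡ 12 (mod 13)  [q = 2: ≢ 1 ✓]
11^4 ≡ 3 (mod 13)  [q = 3: ≢ 1 ✓]
Every test exponent gives a nontrivial residue, hence 11 generates the full group.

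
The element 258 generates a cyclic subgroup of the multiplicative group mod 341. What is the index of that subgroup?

20

ord(258) | φ(341) = φ(11·31) = (11−1)·(31−1) = 10·30 = 300 = 2^2 · 3 · 5^2.
Divisors of 300: 1, 2, 3, 4, 5, 6, 10, 12, 15, 20, 25, 30, 50, 60, 75, 100, 150, 300.
Evaluate successive powers at the divisors of 300:
258^1 ≡ 258 (mod 341)
258^2 ≡ 69 (mod 341)
258^3 ≡ 70 (mod 341)
258^4 ≡ 328 (mod 341)
258^5 ≡ 56 (mod 341)
258^6 ≡ 126 (mod 341)
258^10 ≡ 67 (mod 341)
258^12 ≡ 190 (mod 341)
258^15 ≡ 1 (mod 341) ✓
Thus |⟨258⟩| = ord(258) = 15.
[(Z/341Z)^× : ⟨258⟩] = 300/15 = 20.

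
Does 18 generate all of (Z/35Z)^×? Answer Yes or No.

No

35 = 5 · 7 is a product of two distinct odd primes, so (Z/35Z)^× ≅ (Z/5Z)^× × (Z/7Z)^× is not cyclic.
No primitive root modulo 35 exists; in particular 18 is not one.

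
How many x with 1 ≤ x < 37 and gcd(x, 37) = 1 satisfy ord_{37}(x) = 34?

0

φ(37) = 37 − 1 = 36 = 2^2 · 3^2.
(Z/37Z)^× is cyclic (|G| = 36); a cyclic group of order m has exactly φ(d) elements of each order d | m, and none otherwise.
Since 34 ∤ 36, the count is 0.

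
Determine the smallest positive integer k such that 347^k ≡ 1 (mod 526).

262

The order of 347 must divide φ(526) = φ(2)·φ(263) = 1·262 = 262 = 2 · 131.
Divisors of 262: 1, 2, 131, 262.
Evaluate successive powers at the divisors of 262:
347^1 ≡ 347 (mod 526)
347^2 ≡ 481 (mod 526)
347^131 ≡ 525 (mod 526)
347^262 ≡ 1 (mod 526) ✓
The smallest such exponent is 262, so the order of 347 is 262.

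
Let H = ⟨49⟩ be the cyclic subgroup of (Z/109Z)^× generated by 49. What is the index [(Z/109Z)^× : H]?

ord(49) | φ(109) = 109 − 1 = 108 = 2^2 · 3^3.
Divisors of 108: 1, 2, 3, 4, 6, 9, 12, 18, 27, 36, 54, 108.
Test each divisor d:
49^1 ≡ 49
49^2 ≡ 3
49^3 ≡ 38
49^4 ≡ 9
49^6 ≡ 27
49^9 ≡ 45
49^12 ≡ 75
49^18 ≡ 63
49^27 ≡ 1
So ord_109(49) = 27, hence |⟨49⟩| = 27.
[(Z/109Z)^× : ⟨49⟩] = 108/27 = 4.

4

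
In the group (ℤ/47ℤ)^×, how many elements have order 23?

φ(47) = 47 − 1 = 46 = 2 · 23.
(Z/47Z)^× is cyclic (|G| = 46); a cyclic group of order m has exactly φ(d) elements of each order d | m, and none otherwise.
23 | 46, and φ(23) = 23 − 1 = 22.

22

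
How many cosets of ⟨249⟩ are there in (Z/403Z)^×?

ord(249) | φ(403) = φ(13·31) = (13−1)·(31−1) = 12·30 = 360 = 2^3 · 3^2 · 5.
Divisors of 360: 1, 2, 3, 4, 5, 6, 8, 9, 10, 12, 15, 18, 20, 24, 30, 36, 40, 45, 60, 72, 90, 120, 180, 360.
Test each divisor d:
249^1 ≡ 249 (mod 403)
249^2 ≡ 342 (mod 403)
249^3 ≡ 125 (mod 403)
249^4 ≡ 94 (mod 403)
249^5 ≡ 32 (mod 403)
249^6 ≡ 311 (mod 403)
249^8 ≡ 373 (mod 403)
249^9 ≡ 187 (mod 403)
249^10 ≡ 218 (mod 403)
249^12 ≡ 1 (mod 403) ✓
The order of 249 is 12, so the subgroup it generates has 12 elements.
Index = |(Z/403Z)^×| / |⟨249⟩| = 360 / 12 = 30.

30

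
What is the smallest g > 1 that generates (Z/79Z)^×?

3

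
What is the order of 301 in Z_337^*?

28

The order of 301 must divide φ(337) = 337 − 1 = 336 = 2^4 · 3 · 7.
Divisors of 336: 1, 2, 3, 4, 6, 7, 8, 12, 14, 16, 21, 24, 28, 42, 48, 56, 84, 112, 168, 336.
Compute 301^d (mod 337) for the divisors d until we hit 1:
301^1 ≡ 301
301^2 ≡ 285
301^3 ≡ 187
301^4 ≡ 8
301^6 ≡ 258
301^7 ≡ 148
301^8 ≡ 64
301^12 ≡ 175
301^14 ≡ 336
301^16 ≡ 52
301^21 ≡ 189
301^24 ≡ 295
301^28 ≡ 1
The smallest such exponent is 28, so the order of 301 is 28.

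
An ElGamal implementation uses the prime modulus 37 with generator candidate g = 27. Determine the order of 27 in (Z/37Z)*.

The order of 27 must divide φ(37) = 37 − 1 = 36 = 2^2 · 3^2.
Divisors of 36: 1, 2, 3, 4, 6, 9, 12, 18, 36.
Check 27^d mod 37 for each divisor in increasing order:
27^1 ≡ 27 (mod 37)
27^2 ≡ 26 (mod 37)
27^3 ≡ 36 (mod 37)
27^4 ≡ 10 (mod 37)
27^6 ≡ 1 (mod 37) ✓
Hence ord(27) = 6.

6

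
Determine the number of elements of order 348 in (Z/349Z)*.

112

φ(349) = 349 − 1 = 348 = 2^2 · 3 · 29.
Since (Z/349Z)^× is cyclic of order 348, the number of elements of order d is φ(d) when d | 348 and 0 otherwise.
348 = 2^2 · 3 · 29 divides 348, and φ(348) = 112.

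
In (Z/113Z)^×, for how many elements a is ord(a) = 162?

0

φ(113) = 113 − 1 = 112 = 2^4 · 7.
In a cyclic group of order 112, there are φ(d) elements of order d for each divisor d of 112, and zero for non-divisors.
Since 162 ∤ 112, the count is 0.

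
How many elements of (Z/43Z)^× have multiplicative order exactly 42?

12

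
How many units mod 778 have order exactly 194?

96

φ(778) = φ(2)·φ(389) = 1·388 = 388 = 2^2 · 97.
(Z/778Z)^× is cyclic (|G| = 388); a cyclic group of order m has exactly φ(d) elements of each order d | m, and none otherwise.
194 = 2 · 97 divides 388, and φ(194) = 96.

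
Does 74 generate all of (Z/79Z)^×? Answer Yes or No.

Yes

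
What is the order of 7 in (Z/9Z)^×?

3

By Lagrange's theorem, ord_9(7) divides φ(9) = φ(3^2) = 3·(3−1) = 6 = 2 · 3.
Divisors of 6: 1, 2, 3, 6.
Evaluate successive powers at the divisors of 6:
7^1 ≡ 7
7^2 ≡ 4
7^3 ≡ 1
Hence ord(7) = 3.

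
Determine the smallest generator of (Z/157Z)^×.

5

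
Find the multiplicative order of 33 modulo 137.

136

By Lagrange's theorem, ord_137(33) divides φ(137) = 137 − 1 = 136 = 2^3 · 17.
Divisors of 136: 1, 2, 4, 8, 17, 34, 68, 136.
Check 33^d mod 137 for each divisor in increasing order:
33^1 ≡ 33
33^2 ≡ 130
33^4 ≡ 49
33^8 ≡ 72
33^17 ≡ 96
33^34 ≡ 37
33^68 ≡ 136
33^136 ≡ 1
Hence ord(33) = 136.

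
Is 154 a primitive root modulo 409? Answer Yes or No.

No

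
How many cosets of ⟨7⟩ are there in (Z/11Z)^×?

1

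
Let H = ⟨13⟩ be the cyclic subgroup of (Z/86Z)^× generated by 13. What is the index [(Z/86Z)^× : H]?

The order of 13 must divide φ(86) = φ(2)·φ(43) = 1·42 = 42 = 2 · 3 · 7.
Divisors of 42: 1, 2, 3, 6, 7, 14, 21, 42.
Test each divisor d:
13^1 ≡ 13 (mod 86)
13^2 ≡ 83 (mod 86)
13^3 ≡ 47 (mod 86)
13^6 ≡ 59 (mod 86)
13^7 ≡ 79 (mod 86)
13^14 ≡ 49 (mod 86)
13^21 ≡ 1 (mod 86) ✓
The order of 13 is 21, so the subgroup it generates has 21 elements.
[(Z/86Z)^× : ⟨13⟩] = 42/21 = 2.

2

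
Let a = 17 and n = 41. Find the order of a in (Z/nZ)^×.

ord(17) | φ(41) = 41 − 1 = 40 = 2^3 · 5.
Divisors of 40: 1, 2, 4, 5, 8, 10, 20, 40.
Compute 17^d (mod 41) for the divisors d until we hit 1:
17^1 ≡ 17 (mod 41)
17^2 ≡ 2 (mod 41)
17^4 ≡ 4 (mod 41)
17^5 ≡ 27 (mod 41)
17^8 ≡ 16 (mod 41)
17^10 ≡ 32 (mod 41)
17^20 ≡ 40 (mod 41)
17^40 ≡ 1 (mod 41) ✓
So ord_41(17) = 40.

40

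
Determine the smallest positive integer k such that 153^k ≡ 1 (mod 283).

Since 153 ∈ (Z/283Z)^×, its order divides φ(283) = 283 − 1 = 282 = 2 · 3 · 47.
Divisors of 282: 1, 2, 3, 6, 47, 94, 141, 282.
Test each divisor d:
153^1 ≡ 153
153^2 ≡ 203
153^3 ≡ 212
153^6 ≡ 230
153^47 ≡ 239
153^94 ≡ 238
153^141 ≡ 282
153^282 ≡ 1
Hence ord(153) = 282.

282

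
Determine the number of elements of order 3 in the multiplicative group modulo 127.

2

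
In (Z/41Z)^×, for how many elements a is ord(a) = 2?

1

φ(41) = 41 − 1 = 40 = 2^3 · 5.
In a cyclic group of order 40, there are φ(d) elements of order d for each divisor d of 40, and zero for non-divisors.
2 | 40, and φ(2) = 2 − 1 = 1.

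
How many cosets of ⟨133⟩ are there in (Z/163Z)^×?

Since 133 ∈ (Z/163Z)^×, its order divides φ(163) = 163 − 1 = 162 = 2 · 3^4.
Divisors of 162: 1, 2, 3, 6, 9, 18, 27, 54, 81, 162.
Compute 133^d (mod 163) for the divisors d until we hit 1:
133^1 ≡ 133 (mod 163)
133^2 ≡ 85 (mod 163)
133^3 ≡ 58 (mod 163)
133^6 ≡ 104 (mod 163)
133^9 ≡ 1 (mod 163) ✓
The order of 133 is 9, so the subgroup it generates has 9 elements.
The index is φ(163) / ord(133) = 162 / 9 = 18.

18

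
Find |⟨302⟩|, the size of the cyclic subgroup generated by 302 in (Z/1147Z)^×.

Since 302 ∈ (Z/1147Z)^×, its order divides φ(1147) = φ(31·37) = (31−1)·(37−1) = 30·36 = 1080 = 2^3 · 3^3 · 5.
Divisors of 1080: 1, 2, 3, 4, 5, 6, 8, 9, 10, 12, 15, 18, 20, 24, 27, 30, 36, 40, 45, 54, 60, 72, 90, 108, 120, 135, 180, 216, 270, 360, 540, 1080.
Test each divisor d:
302^1 ≡ 302 (mod 1147)
302^2 ≡ 591 (mod 1147)
302^3 ≡ 697 (mod 1147)
302^4 ≡ 593 (mod 1147)
302^5 ≡ 154 (mod 1147)
302^6 ≡ 628 (mod 1147)
302^8 ≡ 667 (mod 1147)
302^9 ≡ 709 (mod 1147)
302^10 ≡ 776 (mod 1147)
302^12 ≡ 963 (mod 1147)
302^15 ≡ 216 (mod 1147)
302^18 ≡ 295 (mod 1147)
302^20 ≡ 1 (mod 1147) ✓
Hence ord(302) = 20.

20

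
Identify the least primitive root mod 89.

φ(89) = 89 − 1 = 88 = 2^3 · 11.
g is a primitive root iff g^(88/q) ≢ 1 (mod 89) for each prime q ∈ {2, 11}.
g = 2: 2^44 ≡ 1 — hits 1, so not a primitive root.
g = 3: 3^44 ≡ 88; 3^8 ≡ 64 — none is 1, so 3 is a primitive root.
Hence the least primitive root of 89 is 3.

3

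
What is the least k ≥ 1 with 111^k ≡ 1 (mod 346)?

172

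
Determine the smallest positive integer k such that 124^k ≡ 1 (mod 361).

The order of 124 must divide φ(361) = φ(19^2) = 19·(19−1) = 342 = 2 · 3^2 · 19.
Divisors of 342: 1, 2, 3, 6, 9, 18, 19, 38, 57, 114, 171, 342.
Compute 124^d (mod 361) for the divisors d until we hit 1:
124^1 ≡ 124 (mod 361)
124^2 ≡ 214 (mod 361)
124^3 ≡ 183 (mod 361)
124^6 ≡ 277 (mod 361)
124^9 ≡ 151 (mod 361)
124^18 ≡ 58 (mod 361)
124^19 ≡ 333 (mod 361)
124^38 ≡ 62 (mod 361)
124^57 ≡ 69 (mod 361)
124^114 ≡ 68 (mod 361)
124^171 ≡ 360 (mod 361)
124^342 ≡ 1 (mod 361) ✓
Therefore the multiplicative order of 124 modulo 361 is 342.

342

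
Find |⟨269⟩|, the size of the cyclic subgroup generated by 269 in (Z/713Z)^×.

330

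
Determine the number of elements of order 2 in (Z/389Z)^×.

1

φ(389) = 389 − 1 = 388 = 2^2 · 97.
In a cyclic group of order 388, there are φ(d) elements of order d for each divisor d of 388, and zero for non-divisors.
2 | 388, and φ(2) = 2 − 1 = 1.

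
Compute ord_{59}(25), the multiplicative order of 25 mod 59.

29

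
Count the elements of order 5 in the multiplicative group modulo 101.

φ(101) = 101 − 1 = 100 = 2^2 · 5^2.
Since (Z/101Z)^× is cyclic of order 100, the number of elements of order d is φ(d) when d | 100 and 0 otherwise.
5 | 100, and φ(5) = 5 − 1 = 4.

4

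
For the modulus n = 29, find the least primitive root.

2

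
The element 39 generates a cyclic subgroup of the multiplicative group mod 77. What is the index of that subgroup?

ord(39) | φ(77) = φ(7·11) = (7−1)·(11−1) = 6·10 = 60 = 2^2 · 3 · 5.
Divisors of 60: 1, 2, 3, 4, 5, 6, 10, 12, 15, 20, 30, 60.
Test each divisor d:
39^1 ≡ 39 (mod 77)
39^2 ≡ 58 (mod 77)
39^3 ≡ 29 (mod 77)
39^4 ≡ 53 (mod 77)
39^5 ≡ 65 (mod 77)
39^6 ≡ 71 (mod 77)
39^10 ≡ 67 (mod 77)
39^12 ≡ 36 (mod 77)
39^15 ≡ 43 (mod 77)
39^20 ≡ 23 (mod 77)
39^30 ≡ 1 (mod 77) ✓
The order of 39 is 30, so the subgroup it generates has 30 elements.
[(Z/77Z)^× : ⟨39⟩] = 60/30 = 2.

2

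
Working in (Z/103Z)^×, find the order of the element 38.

By Lagrange's theorem, ord_103(38) divides φ(103) = 103 − 1 = 102 = 2 · 3 · 17.
Divisors of 102: 1, 2, 3, 6, 17, 34, 51, 102.
Test each divisor d:
38^1 ≡ 38 (mod 103)
38^2 ≡ 2 (mod 103)
38^3 ≡ 76 (mod 103)
38^6 ≡ 8 (mod 103)
38^17 ≡ 46 (mod 103)
38^34 ≡ 56 (mod 103)
38^51 ≡ 1 (mod 103) ✓
Therefore the multiplicative order of 38 modulo 103 is 51.

51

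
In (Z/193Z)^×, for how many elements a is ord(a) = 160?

0

φ(193) = 193 − 1 = 192 = 2^6 · 3.
Since (Z/193Z)^× is cyclic of order 192, the number of elements of order d is φ(d) when d | 192 and 0 otherwise.
Since 160 ∤ 192, the count is 0.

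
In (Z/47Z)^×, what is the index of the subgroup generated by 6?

Since 6 ∈ (Z/47Z)^×, its order divides φ(47) = 47 − 1 = 46 = 2 · 23.
Divisors of 46: 1, 2, 23, 46.
Evaluate successive powers at the divisors of 46:
6^1 ≡ 6 (mod 47)
6^2 ≡ 36 (mod 47)
6^23 ≡ 1 (mod 47) ✓
The order of 6 is 23, so the subgroup it generates has 23 elements.
Index = |(Z/47Z)^×| / |⟨6⟩| = 46 / 23 = 2.

2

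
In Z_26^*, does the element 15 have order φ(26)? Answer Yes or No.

Yes

φ(26) = φ(2)·φ(13) = 1·12 = 12 = 2^2 · 3.
An element g generates (Z/26Z)^× iff g^(12/q) ≢ 1 (mod 26) for each prime q ∈ {2, 3}.
15^6 ≡ 25 (mod 26)  [q = 2: ≢ 1 ✓]
15^4 ≡ 3 (mod 26)  [q = 3: ≢ 1 ✓]
None equal 1, so ord_26(15) = 12: 15 is a primitive root.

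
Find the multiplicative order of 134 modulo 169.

78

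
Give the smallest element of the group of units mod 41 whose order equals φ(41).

φ(41) = 41 − 1 = 40 = 2^3 · 5.
g is a primitive root iff g^(40/q) ≢ 1 (mod 41) for each prime q ∈ {2, 5}.
g = 2: 2^20 ≡ 1 — hits 1, so not a primitive root.
g = 3: 3^20 ≡ 40; 3^8 ≡ 1 — hits 1, so not a primitive root.
g = 4: 4^20 ≡ 1 — hits 1, so not a primitive root.
g = 5: 5^20 ≡ 1 — hits 1, so not a primitive root.
g = 6: 6^20 ≡ 40; 6^8 ≡ 10 — none is 1, so 6 is a primitive root.
So 6 is the smallest generator of (Z/41Z)^×.

6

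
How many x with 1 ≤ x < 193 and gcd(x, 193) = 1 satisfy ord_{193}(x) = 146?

0

φ(193) = 193 − 1 = 192 = 2^6 · 3.
Since (Z/193Z)^× is cyclic of order 192, the number of elements of order d is φ(d) when d | 192 and 0 otherwise.
Since 146 ∤ 192, the count is 0.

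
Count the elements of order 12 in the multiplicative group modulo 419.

φ(419) = 419 − 1 = 418 = 2 · 11 · 19.
Since (Z/419Z)^× is cyclic of order 418, the number of elements of order d is φ(d) when d | 418 and 0 otherwise.
Since 12 ∤ 418, the count is 0.

0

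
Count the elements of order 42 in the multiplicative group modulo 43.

φ(43) = 43 − 1 = 42 = 2 · 3 · 7.
(Z/43Z)^× is cyclic (|G| = 42); a cyclic group of order m has exactly φ(d) elements of each order d | m, and none otherwise.
42 = 2 · 3 · 7 divides 42, and φ(42) = 12.

12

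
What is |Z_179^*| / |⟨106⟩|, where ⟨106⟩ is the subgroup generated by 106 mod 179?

2

By Lagrange's theorem, ord_179(106) divides φ(179) = 179 − 1 = 178 = 2 · 89.
Divisors of 178: 1, 2, 89, 178.
Evaluate successive powers at the divisors of 178:
106^1 ≡ 106 (mod 179)
106^2 ≡ 138 (mod 179)
106^89 ≡ 1 (mod 179) ✓
The order of 106 is 89, so the subgroup it generates has 89 elements.
Index = |(Z/179Z)^×| / |⟨106⟩| = 178 / 89 = 2.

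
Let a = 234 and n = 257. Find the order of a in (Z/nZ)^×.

Since 234 ∈ (Z/257Z)^×, its order divides φ(257) = 257 − 1 = 256 = 2^8.
Divisors of 256: 1, 2, 4, 8, 16, 32, 64, 128, 256.
Check 234^d mod 257 for each divisor in increasing order:
234^1 ≡ 234 (mod 257)
234^2 ≡ 15 (mod 257)
234^4 ≡ 225 (mod 257)
234^8 ≡ 253 (mod 257)
234^16 ≡ 16 (mod 257)
234^32 ≡ 256 (mod 257)
234^64 ≡ 1 (mod 257) ✓
The smallest such exponent is 64, so the order of 234 is 64.

64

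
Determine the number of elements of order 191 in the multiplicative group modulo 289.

φ(289) = φ(17^2) = 17·(17−1) = 272 = 2^4 · 17.
Since (Z/289Z)^× is cyclic of order 272, the number of elements of order d is φ(d) when d | 272 and 0 otherwise.
Since 191 ∤ 272, the count is 0.

0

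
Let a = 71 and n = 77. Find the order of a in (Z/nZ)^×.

Since 71 ∈ (Z/77Z)^×, its order divides φ(77) = φ(7·11) = (7−1)·(11−1) = 6·10 = 60 = 2^2 · 3 · 5.
Divisors of 60: 1, 2, 3, 4, 5, 6, 10, 12, 15, 20, 30, 60.
Evaluate successive powers at the divisors of 60:
71^1 ≡ 71
71^2 ≡ 36
71^3 ≡ 15
71^4 ≡ 64
71^5 ≡ 1
The smallest such exponent is 5, so the order of 71 is 5.

5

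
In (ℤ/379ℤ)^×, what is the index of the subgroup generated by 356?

The order of 356 must divide φ(379) = 379 − 1 = 378 = 2 · 3^3 · 7.
Divisors of 378: 1, 2, 3, 6, 7, 9, 14, 18, 21, 27, 42, 54, 63, 126, 189, 378.
Test each divisor d:
356^1 ≡ 356
356^2 ≡ 150
356^3 ≡ 340
356^6 ≡ 5
356^7 ≡ 264
356^9 ≡ 184
356^14 ≡ 339
356^18 ≡ 125
356^21 ≡ 52
356^27 ≡ 260
356^42 ≡ 51
356^54 ≡ 138
356^63 ≡ 378
356^126 ≡ 1
The order of 356 is 126, so the subgroup it generates has 126 elements.
[(Z/379Z)^× : ⟨356⟩] = 378/126 = 3.

3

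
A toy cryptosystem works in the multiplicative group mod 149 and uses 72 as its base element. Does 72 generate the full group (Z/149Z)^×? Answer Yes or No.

φ(149) = 149 − 1 = 148 = 2^2 · 37.
It suffices to check that the order of 72 is not a proper divisor of 148: compute 72^(148/q) for q ∈ {2, 37}.
72^74 ≡ 148 (mod 149)  [q = 2: ≢ 1 ✓]
72^4 ≡ 67 (mod 149)  [q = 37: ≢ 1 ✓]
None equal 1, so ord_149(72) = 148: 72 is a primitive root.

Yes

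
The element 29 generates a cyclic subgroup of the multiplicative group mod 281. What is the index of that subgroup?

The order of 29 must divide φ(281) = 281 − 1 = 280 = 2^3 · 5 · 7.
Divisors of 280: 1, 2, 4, 5, 7, 8, 10, 14, 20, 28, 35, 40, 56, 70, 140, 280.
Evaluate successive powers at the divisors of 280:
29^1 ≡ 29
29^2 ≡ 279
29^4 ≡ 4
29^5 ≡ 116
29^7 ≡ 49
29^8 ≡ 16
29^10 ≡ 249
29^14 ≡ 153
29^20 ≡ 181
29^28 ≡ 86
29^35 ≡ 280
29^40 ≡ 165
29^56 ≡ 90
29^70 ≡ 1
The order of 29 is 70, so the subgroup it generates has 70 elements.
[(Z/281Z)^× : ⟨29⟩] = 280/70 = 4.

4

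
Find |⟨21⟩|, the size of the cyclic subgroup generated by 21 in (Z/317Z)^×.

316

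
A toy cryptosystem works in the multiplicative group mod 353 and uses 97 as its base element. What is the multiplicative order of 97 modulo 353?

22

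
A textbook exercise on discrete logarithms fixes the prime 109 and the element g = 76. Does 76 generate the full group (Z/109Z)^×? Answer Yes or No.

No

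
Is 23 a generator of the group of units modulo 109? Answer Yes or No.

No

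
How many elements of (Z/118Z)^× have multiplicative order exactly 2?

1

φ(118) = φ(2)·φ(59) = 1·58 = 58 = 2 · 29.
In a cyclic group of order 58, there are φ(d) elements of order d for each divisor d of 58, and zero for non-divisors.
2 | 58, and φ(2) = 2 − 1 = 1.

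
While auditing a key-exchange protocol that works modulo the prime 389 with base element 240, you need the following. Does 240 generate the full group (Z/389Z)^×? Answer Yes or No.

Yes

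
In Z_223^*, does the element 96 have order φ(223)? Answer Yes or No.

Yes

φ(223) = 223 − 1 = 222 = 2 · 3 · 37.
An element g generates (Z/223Z)^× iff g^(222/q) ≢ 1 (mod 223) for each prime q ∈ {2, 3, 37}.
96^111 ≡ 222 (mod 223)  [q = 2: ≢ 1 ✓]
96^74 ≡ 183 (mod 223)  [q = 3: ≢ 1 ✓]
96^6 ≡ 105 (mod 223)  [q = 37: ≢ 1 ✓]
Every test exponent gives a nontrivial residue, hence 96 generates the full group.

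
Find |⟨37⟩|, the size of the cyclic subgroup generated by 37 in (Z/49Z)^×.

ord(37) | φ(49) = φ(7^2) = 7·(7−1) = 42 = 2 · 3 · 7.
Divisors of 42: 1, 2, 3, 6, 7, 14, 21, 42.
Test each divisor d:
37^1 ≡ 37 (mod 49)
37^2 ≡ 46 (mod 49)
37^3 ≡ 36 (mod 49)
37^6 ≡ 22 (mod 49)
37^7 ≡ 30 (mod 49)
37^14 ≡ 18 (mod 49)
37^21 ≡ 1 (mod 49) ✓
So ord_49(37) = 21.

21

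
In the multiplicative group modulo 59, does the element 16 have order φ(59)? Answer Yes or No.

φ(59) = 59 − 1 = 58 = 2 · 29.
An element g generates (Z/59Z)^× iff g^(58/q) ≢ 1 (mod 59) for each prime q ∈ {2, 29}.
16^29 ≡ 1 (mod 59)  [q = 2: ≡ 1 ✗]
16^2 ≡ 20 (mod 59)  [q = 29: ≢ 1 ✓]
16^29 ≡ 1 shows ord(16) | 29, strictly less than φ(59); not a primitive root.

No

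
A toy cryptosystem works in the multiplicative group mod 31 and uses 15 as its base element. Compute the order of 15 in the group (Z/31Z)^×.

10

ord(15) | φ(31) = 31 − 1 = 30 = 2 · 3 · 5.
Divisors of 30: 1, 2, 3, 5, 6, 10, 15, 30.
Evaluate successive powers at the divisors of 30:
15^1 ≡ 15 (mod 31)
15^2 ≡ 8 (mod 31)
15^3 ≡ 27 (mod 31)
15^5 ≡ 30 (mod 31)
15^6 ≡ 16 (mod 31)
15^10 ≡ 1 (mod 31) ✓
The smallest such exponent is 10, so the order of 15 is 10.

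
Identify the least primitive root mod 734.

φ(734) = φ(2)·φ(367) = 1·366 = 366 = 2 · 3 · 61.
g is a primitive root iff g^(366/q) ≢ 1 (mod 734) for each prime q ∈ {2, 3, 61}.
g = 2: gcd(2, 734) = 2 > 1, not a unit — skip.
g = 3: 3^183 ≡ 733; 3^122 ≡ 1 — hits 1, so not a primitive root.
g = 4: gcd(4, 734) = 2 > 1, not a unit — skip.
g = 5: 5^183 ≡ 733; 5^122 ≡ 1 — hits 1, so not a primitive root.
g = 6: gcd(6, 734) = 2 > 1, not a unit — skip.
g = 7: 7^183 ≡ 1 — hits 1, so not a primitive root.
g = 8: gcd(8, 734) = 2 > 1, not a unit — skip.
g = 9: 9^183 ≡ 1 — hits 1, so not a primitive root.
g = 10: gcd(10, 734) = 2 > 1, not a unit — skip.
g = 11: 11^183 ≡ 733; 11^122 ≡ 283; 11^6 ≡ 419 — none is 1, so 11 is a primitive root.
So 11 is the smallest generator of (Z/734Z)^×.

11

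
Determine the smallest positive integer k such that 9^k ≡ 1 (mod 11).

ord(9) | φ(11) = 11 − 1 = 10 = 2 · 5.
Divisors of 10: 1, 2, 5, 10.
Evaluate successive powers at the divisors of 10:
9^1 ≡ 9 (mod 11)
9^2 ≡ 4 (mod 11)
9^5 ≡ 1 (mod 11) ✓
Hence ord(9) = 5.

5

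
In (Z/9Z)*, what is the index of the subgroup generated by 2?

1

ord(2) | φ(9) = φ(3^2) = 3·(3−1) = 6 = 2 · 3.
Divisors of 6: 1, 2, 3, 6.
Check 2^d mod 9 for each divisor in increasing order:
2^1 ≡ 2
2^2 ≡ 4
2^3 ≡ 8
2^6 ≡ 1
Thus |⟨2⟩| = ord(2) = 6.
[(Z/9Z)^× : ⟨2⟩] = 6/6 = 1.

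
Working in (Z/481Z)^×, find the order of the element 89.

Since 89 ∈ (Z/481Z)^×, its order divides φ(481) = φ(13·37) = (13−1)·(37−1) = 12·36 = 432 = 2^4 · 3^3.
Divisors of 432: 1, 2, 3, 4, 6, 8, 9, 12, 16, 18, 24, 27, 36, 48, 54, 72, 108, 144, 216, 432.
Test each divisor d:
89^1 ≡ 89
89^2 ≡ 225
89^3 ≡ 304
89^4 ≡ 120
89^6 ≡ 64
89^8 ≡ 451
89^9 ≡ 216
89^12 ≡ 248
89^16 ≡ 419
89^18 ≡ 480
89^24 ≡ 417
89^27 ≡ 265
89^36 ≡ 1
The smallest such exponent is 36, so the order of 89 is 36.

36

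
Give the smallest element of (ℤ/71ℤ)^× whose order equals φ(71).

φ(71) = 71 − 1 = 70 = 2 · 5 · 7.
g is a primitive root iff g^(70/q) ≢ 1 (mod 71) for each prime q ∈ {2, 5, 7}.
g = 2: 2^35 ≡ 1 — hits 1, so not a primitive root.
g = 3: 3^35 ≡ 1 — hits 1, so not a primitive root.
g = 4: 4^35 ≡ 1 — hits 1, so not a primitive root.
g = 5: 5^35 ≡ 1 — hits 1, so not a primitive root.
g = 6: 6^35 ≡ 1 — hits 1, so not a primitive root.
g = 7: 7^35 ≡ 70; 7^14 ≡ 54; 7^10 ≡ 45 — none is 1, so 7 is a primitive root.
The smallest primitive root modulo 71 is 7.

7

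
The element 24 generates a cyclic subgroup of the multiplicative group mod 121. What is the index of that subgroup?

ord(24) | φ(121) = φ(11^2) = 11·(11−1) = 110 = 2 · 5 · 11.
Divisors of 110: 1, 2, 5, 10, 11, 22, 55, 110.
Check 24^d mod 121 for each divisor in increasing order:
24^1 ≡ 24 (mod 121)
24^2 ≡ 92 (mod 121)
24^5 ≡ 98 (mod 121)
24^10 ≡ 45 (mod 121)
24^11 ≡ 112 (mod 121)
24^22 ≡ 81 (mod 121)
24^55 ≡ 120 (mod 121)
24^110 ≡ 1 (mod 121) ✓
So ord_121(24) = 110, hence |⟨24⟩| = 110.
Index = |(Z/121Z)^×| / |⟨24⟩| = 110 / 110 = 1.

1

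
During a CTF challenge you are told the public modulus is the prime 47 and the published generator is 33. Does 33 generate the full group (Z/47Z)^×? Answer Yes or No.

Yes

φ(47) = 47 − 1 = 46 = 2 · 23.
33 is a primitive root mod 47 iff 33^(φ(47)/q) ≢ 1 for every prime q | φ(47), i.e. q ∈ {2, 23}.
33^23 ≡ 46 (mod 47)  [q = 2: ≢ 1 ✓]
33^2 ≡ 8 (mod 47)  [q = 23: ≢ 1 ✓]
Every test exponent gives a nontrivial residue, hence 33 generates the full group.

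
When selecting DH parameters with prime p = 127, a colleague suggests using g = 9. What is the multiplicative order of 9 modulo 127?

The order of 9 must divide φ(127) = 127 − 1 = 126 = 2 · 3^2 · 7.
Divisors of 126: 1, 2, 3, 6, 7, 9, 14, 18, 21, 42, 63, 126.
Check 9^d mod 127 for each divisor in increasing order:
9^1 ≡ 9 (mod 127)
9^2 ≡ 81 (mod 127)
9^3 ≡ 94 (mod 127)
9^6 ≡ 73 (mod 127)
9^7 ≡ 22 (mod 127)
9^9 ≡ 4 (mod 127)
9^14 ≡ 103 (mod 127)
9^18 ≡ 16 (mod 127)
9^21 ≡ 107 (mod 127)
9^42 ≡ 19 (mod 127)
9^63 ≡ 1 (mod 127) ✓
The smallest such exponent is 63, so the order of 9 is 63.

63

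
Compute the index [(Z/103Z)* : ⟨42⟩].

Since 42 ∈ (Z/103Z)^×, its order divides φ(103) = 103 − 1 = 102 = 2 · 3 · 17.
Divisors of 102: 1, 2, 3, 6, 17, 34, 51, 102.
Evaluate successive powers at the divisors of 102:
42^1 ≡ 42
42^2 ≡ 13
42^3 ≡ 31
42^6 ≡ 34
42^17 ≡ 102
42^34 ≡ 1
So ord_103(42) = 34, hence |⟨42⟩| = 34.
The index is φ(103) / ord(42) = 102 / 34 = 3.

3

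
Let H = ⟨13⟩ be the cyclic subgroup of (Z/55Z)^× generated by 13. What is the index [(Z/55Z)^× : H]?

Since 13 ∈ (Z/55Z)^×, its order divides φ(55) = φ(5·11) = (5−1)·(11−1) = 4·10 = 40 = 2^3 · 5.
Divisors of 40: 1, 2, 4, 5, 8, 10, 20, 40.
Evaluate successive powers at the divisors of 40:
13^1 ≡ 13 (mod 55)
13^2 ≡ 4 (mod 55)
13^4 ≡ 16 (mod 55)
13^5 ≡ 43 (mod 55)
13^8 ≡ 36 (mod 55)
13^10 ≡ 34 (mod 55)
13^20 ≡ 1 (mod 55) ✓
Thus |⟨13⟩| = ord(13) = 20.
The index is φ(55) / ord(13) = 40 / 20 = 2.

2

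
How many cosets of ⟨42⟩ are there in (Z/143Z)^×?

8

Since 42 ∈ (Z/143Z)^×, its order divides φ(143) = φ(11·13) = (11−1)·(13−1) = 10·12 = 120 = 2^3 · 3 · 5.
Divisors of 120: 1, 2, 3, 4, 5, 6, 8, 10, 12, 15, 20, 24, 30, 40, 60, 120.
Check 42^d mod 143 for each divisor in increasing order:
42^1 ≡ 42 (mod 143)
42^2 ≡ 48 (mod 143)
42^3 ≡ 14 (mod 143)
42^4 ≡ 16 (mod 143)
42^5 ≡ 100 (mod 143)
42^6 ≡ 53 (mod 143)
42^8 ≡ 113 (mod 143)
42^10 ≡ 133 (mod 143)
42^12 ≡ 92 (mod 143)
42^15 ≡ 1 (mod 143) ✓
The order of 42 is 15, so the subgroup it generates has 15 elements.
The index is φ(143) / ord(42) = 120 / 15 = 8.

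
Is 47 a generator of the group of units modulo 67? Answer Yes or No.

φ(67) = 67 − 1 = 66 = 2 · 3 · 11.
It suffices to check that the order of 47 is not a proper divisor of 66: compute 47^(66/q) for q ∈ {2, 3, 11}.
47^33 ≡ 1 (mod 67)  [q = 2: ≡ 1 ✗]
47^22 ≡ 29 (mod 67)  [q = 3: ≢ 1 ✓]
47^6 ≡ 59 (mod 67)  [q = 11: ≢ 1 ✓]
The check at q = 2 fails, so 47 generates a proper subgroup.

No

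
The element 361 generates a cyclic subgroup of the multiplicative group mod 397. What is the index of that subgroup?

Since 361 ∈ (Z/397Z)^×, its order divides φ(397) = 397 − 1 = 396 = 2^2 · 3^2 · 11.
Divisors of 396: 1, 2, 3, 4, 6, 9, 11, 12, 18, 22, 33, 36, 44, 66, 99, 132, 198, 396.
Evaluate successive powers at the divisors of 396:
361^1 ≡ 361 (mod 397)
361^2 ≡ 105 (mod 397)
361^3 ≡ 190 (mod 397)
361^4 ≡ 306 (mod 397)
361^6 ≡ 370 (mod 397)
361^9 ≡ 31 (mod 397)
361^11 ≡ 79 (mod 397)
361^12 ≡ 332 (mod 397)
361^18 ≡ 167 (mod 397)
361^22 ≡ 286 (mod 397)
361^33 ≡ 362 (mod 397)
361^36 ≡ 99 (mod 397)
361^44 ≡ 14 (mod 397)
361^66 ≡ 34 (mod 397)
361^99 ≡ 1 (mod 397) ✓
So ord_397(361) = 99, hence |⟨361⟩| = 99.
Index = |(Z/397Z)^×| / |⟨361⟩| = 396 / 99 = 4.

4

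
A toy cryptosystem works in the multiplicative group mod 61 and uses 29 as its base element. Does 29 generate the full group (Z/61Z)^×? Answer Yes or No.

φ(61) = 61 − 1 = 60 = 2^2 · 3 · 5.
Test 29^(60/q) mod 61 for each prime factor q of 60:
29^30 ≡ 60 (mod 61)  [q = 2: ≢ 1 ✓]
29^20 ≡ 13 (mod 61)  [q = 3: ≢ 1 ✓]
29^12 ≡ 1 (mod 61)  [q = 5: ≡ 1 ✗]
The check at q = 5 fails, so 29 generates a proper subgroup.

No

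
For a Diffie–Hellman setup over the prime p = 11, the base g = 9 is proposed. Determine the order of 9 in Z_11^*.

By Lagrange's theorem, ord_11(9) divides φ(11) = 11 − 1 = 10 = 2 · 5.
Divisors of 10: 1, 2, 5, 10.
Compute 9^d (mod 11) for the divisors d until we hit 1:
9^1 ≡ 9 (mod 11)
9^2 ≡ 4 (mod 11)
9^5 ≡ 1 (mod 11) ✓
The smallest such exponent is 5, so the order of 9 is 5.

5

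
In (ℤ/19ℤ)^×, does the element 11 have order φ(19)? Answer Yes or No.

No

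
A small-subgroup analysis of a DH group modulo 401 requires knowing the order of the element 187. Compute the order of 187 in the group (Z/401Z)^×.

400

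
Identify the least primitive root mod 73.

5

φ(73) = 73 − 1 = 72 = 2^3 · 3^2.
g is a primitive root iff g^(72/q) ≢ 1 (mod 73) for each prime q ∈ {2, 3}.
g = 2: 2^36 ≡ 1 — hits 1, so not a primitive root.
g = 3: 3^36 ≡ 1 — hits 1, so not a primitive root.
g = 4: 4^36 ≡ 1 — hits 1, so not a primitive root.
g = 5: 5^36 ≡ 72; 5^24 ≡ 8 — none is 1, so 5 is a primitive root.
Hence the least primitive root of 73 is 5.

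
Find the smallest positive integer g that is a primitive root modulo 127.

φ(127) = 127 − 1 = 126 = 2 · 3^2 · 7.
Test candidates g = 2, 3, … against the prime factors q ∈ {2, 3, 7} of φ(127): g is a generator iff g^(126/q) ≢ 1 for every such q.
g = 2: 2^63 ≡ 1 — hits 1, so not a primitive root.
g = 3: 3^63 ≡ 126; 3^42 ≡ 107; 3^18 ≡ 4 — none is 1, so 3 is a primitive root.
Hence the least primitive root of 127 is 3.

3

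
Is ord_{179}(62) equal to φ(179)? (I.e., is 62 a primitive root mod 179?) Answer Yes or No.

Yes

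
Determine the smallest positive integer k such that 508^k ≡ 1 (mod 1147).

30

The order of 508 must divide φ(1147) = φ(31·37) = (31−1)·(37−1) = 30·36 = 1080 = 2^3 · 3^3 · 5.
Divisors of 1080: 1, 2, 3, 4, 5, 6, 8, 9, 10, 12, 15, 18, 20, 24, 27, 30, 36, 40, 45, 54, 60, 72, 90, 108, 120, 135, 180, 216, 270, 360, 540, 1080.
Check 508^d mod 1147 for each divisor in increasing order:
508^1 ≡ 508 (mod 1147)
508^2 ≡ 1136 (mod 1147)
508^3 ≡ 147 (mod 1147)
508^4 ≡ 121 (mod 1147)
508^5 ≡ 677 (mod 1147)
508^6 ≡ 963 (mod 1147)
508^8 ≡ 877 (mod 1147)
508^9 ≡ 480 (mod 1147)
508^10 ≡ 676 (mod 1147)
508^12 ≡ 593 (mod 1147)
508^15 ≡ 1146 (mod 1147)
508^18 ≡ 1000 (mod 1147)
508^20 ≡ 470 (mod 1147)
508^24 ≡ 667 (mod 1147)
508^27 ≡ 554 (mod 1147)
508^30 ≡ 1 (mod 1147) ✓
Hence ord(508) = 30.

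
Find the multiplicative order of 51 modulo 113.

56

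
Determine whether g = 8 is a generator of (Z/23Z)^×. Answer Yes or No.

No

φ(23) = 23 − 1 = 22 = 2 · 11.
An element g generates (Z/23Z)^× iff g^(22/q) ≢ 1 (mod 23) for each prime q ∈ {2, 11}.
8^11 ≡ 1 (mod 23)  [q = 2: ≡ 1 ✗]
8^2 ≡ 18 (mod 23)  [q = 11: ≢ 1 ✓]
The check at q = 2 fails, so 8 generates a proper subgroup.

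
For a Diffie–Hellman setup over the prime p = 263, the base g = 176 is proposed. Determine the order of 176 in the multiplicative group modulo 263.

The order of 176 must divide φ(263) = 263 − 1 = 262 = 2 · 131.
Divisors of 262: 1, 2, 131, 262.
Test each divisor d:
176^1 ≡ 176
176^2 ≡ 205
176^131 ≡ 1
The smallest such exponent is 131, so the order of 176 is 131.

131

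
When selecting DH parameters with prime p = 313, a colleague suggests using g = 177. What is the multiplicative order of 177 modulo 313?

24

By Lagrange's theorem, ord_313(177) divides φ(313) = 313 − 1 = 312 = 2^3 · 3 · 13.
Divisors of 312: 1, 2, 3, 4, 6, 8, 12, 13, 24, 26, 39, 52, 78, 104, 156, 312.
Evaluate successive powers at the divisors of 312:
177^1 ≡ 177 (mod 313)
177^2 ≡ 29 (mod 313)
177^3 ≡ 125 (mod 313)
177^4 ≡ 215 (mod 313)
177^6 ≡ 288 (mod 313)
177^8 ≡ 214 (mod 313)
177^12 ≡ 312 (mod 313)
177^13 ≡ 136 (mod 313)
177^24 ≡ 1 (mod 313) ✓
The smallest such exponent is 24, so the order of 177 is 24.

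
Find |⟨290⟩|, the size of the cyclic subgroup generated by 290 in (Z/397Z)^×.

The order of 290 must divide φ(397) = 397 − 1 = 396 = 2^2 · 3^2 · 11.
Divisors of 396: 1, 2, 3, 4, 6, 9, 11, 12, 18, 22, 33, 36, 44, 66, 99, 132, 198, 396.
Compute 290^d (mod 397) for the divisors d until we hit 1:
290^1 ≡ 290 (mod 397)
290^2 ≡ 333 (mod 397)
290^3 ≡ 99 (mod 397)
290^4 ≡ 126 (mod 397)
290^6 ≡ 273 (mod 397)
290^9 ≡ 31 (mod 397)
290^11 ≡ 1 (mod 397) ✓
So ord_397(290) = 11.

11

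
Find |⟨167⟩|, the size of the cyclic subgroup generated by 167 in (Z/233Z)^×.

116

ord(167) | φ(233) = 233 − 1 = 232 = 2^3 · 29.
Divisors of 232: 1, 2, 4, 8, 29, 58, 116, 232.
Check 167^d mod 233 for each divisor in increasing order:
167^1 ≡ 167 (mod 233)
167^2 ≡ 162 (mod 233)
167^4 ≡ 148 (mod 233)
167^8 ≡ 2 (mod 233)
167^29 ≡ 144 (mod 233)
167^58 ≡ 232 (mod 233)
167^116 ≡ 1 (mod 233) ✓
Therefore the multiplicative order of 167 modulo 233 is 116.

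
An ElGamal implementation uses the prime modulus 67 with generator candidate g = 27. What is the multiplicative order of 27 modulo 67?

22

ord(27) | φ(67) = 67 − 1 = 66 = 2 · 3 · 11.
Divisors of 66: 1, 2, 3, 6, 11, 22, 33, 66.
Test each divisor d:
27^1 ≡ 27
27^2 ≡ 59
27^3 ≡ 52
27^6 ≡ 24
27^11 ≡ 66
27^22 ≡ 1
Therefore the multiplicative order of 27 modulo 67 is 22.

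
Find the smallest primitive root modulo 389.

φ(389) = 389 − 1 = 388 = 2^2 · 97.
g is a primitive root iff g^(388/q) ≢ 1 (mod 389) for each prime q ∈ {2, 97}.
g = 2: 2^194 ≡ 388; 2^4 ≡ 16 — none is 1, so 2 is a primitive root.
Hence the least primitive root of 389 is 2.

2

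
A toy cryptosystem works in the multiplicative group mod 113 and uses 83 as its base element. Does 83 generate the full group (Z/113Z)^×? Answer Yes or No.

No

φ(113) = 113 − 1 = 112 = 2^4 · 7.
Test 83^(112/q) mod 113 for each prime factor q of 112:
83^56 ≡ 1 (mod 113)  [q = 2: ≡ 1 ✗]
83^16 ≡ 109 (mod 113)  [q = 7: ≢ 1 ✓]
Since 83^56 ≡ 1, the order of 83 divides 56 < 112, so 83 is not a primitive root.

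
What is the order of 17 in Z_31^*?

ord(17) | φ(31) = 31 − 1 = 30 = 2 · 3 · 5.
Divisors of 30: 1, 2, 3, 5, 6, 10, 15, 30.
Evaluate successive powers at the divisors of 30:
17^1 ≡ 17 (mod 31)
17^2 ≡ 10 (mod 31)
17^3 ≡ 15 (mod 31)
17^5 ≡ 26 (mod 31)
17^6 ≡ 8 (mod 31)
17^10 ≡ 25 (mod 31)
17^15 ≡ 30 (mod 31)
17^30 ≡ 1 (mod 31) ✓
Therefore the multiplicative order of 17 modulo 31 is 30.

30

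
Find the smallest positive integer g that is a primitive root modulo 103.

5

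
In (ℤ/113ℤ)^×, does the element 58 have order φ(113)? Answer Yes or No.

φ(113) = 113 − 1 = 112 = 2^4 · 7.
An element g generates (Z/113Z)^× iff g^(112/q) ≢ 1 (mod 113) for each prime q ∈ {2, 7}.
58^56 ≡ 112 (mod 113)  [q = 2: ≢ 1 ✓]
58^16 ≡ 16 (mod 113)  [q = 7: ≢ 1 ✓]
None equal 1, so ord_113(58) = 112: 58 is a primitive root.

Yes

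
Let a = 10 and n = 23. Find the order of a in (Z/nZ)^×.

22

By Lagrange's theorem, ord_23(10) divides φ(23) = 23 − 1 = 22 = 2 · 11.
Divisors of 22: 1, 2, 11, 22.
Test each divisor d:
10^1 ≡ 10
10^2 ≡ 8
10^11 ≡ 22
10^22 ≡ 1
The smallest such exponent is 22, so the order of 10 is 22.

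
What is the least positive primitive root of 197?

φ(197) = 197 − 1 = 196 = 2^2 · 7^2.
Test candidates g = 2, 3, … against the prime factors q ∈ {2, 7} of φ(197): g is a generator iff g^(196/q) ≢ 1 for every such q.
g = 2: 2^98 ≡ 196; 2^28 ≡ 104 — none is 1, so 2 is a primitive root.
The smallest primitive root modulo 197 is 2.

2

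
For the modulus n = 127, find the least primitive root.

3

φ(127) = 127 − 1 = 126 = 2 · 3^2 · 7.
g is a primitive root iff g^(126/q) ≢ 1 (mod 127) for each prime q ∈ {2, 3, 7}.
g = 2: 2^63 ≡ 1 — hits 1, so not a primitive root.
g = 3: 3^63 ≡ 126; 3^42 ≡ 107; 3^18 ≡ 4 — none is 1, so 3 is a primitive root.
So 3 is the smallest generator of (Z/127Z)^×.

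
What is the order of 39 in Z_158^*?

78

Since 39 ∈ (Z/158Z)^×, its order divides φ(158) = φ(2)·φ(79) = 1·78 = 78 = 2 · 3 · 13.
Divisors of 78: 1, 2, 3, 6, 13, 26, 39, 78.
Evaluate successive powers at the divisors of 78:
39^1 ≡ 39
39^2 ≡ 99
39^3 ≡ 69
39^6 ≡ 21
39^13 ≡ 135
39^26 ≡ 55
39^39 ≡ 157
39^78 ≡ 1
The smallest such exponent is 78, so the order of 39 is 78.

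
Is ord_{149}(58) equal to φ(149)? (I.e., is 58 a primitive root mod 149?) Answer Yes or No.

Yes

φ(149) = 149 − 1 = 148 = 2^2 · 37.
58 is a primitive root mod 149 iff 58^(φ(149)/q) ≢ 1 for every prime q | φ(149), i.e. q ∈ {2, 37}.
58^74 ≡ 148 (mod 149)  [q = 2: ≢ 1 ✓]
58^4 ≡ 95 (mod 149)  [q = 37: ≢ 1 ✓]
Every test exponent gives a nontrivial residue, hence 58 generates the full group.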